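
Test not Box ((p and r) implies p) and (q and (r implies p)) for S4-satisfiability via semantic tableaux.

1. not Box ((p and r) implies p) and (q and (r implies p)), 0
2. not Box ((p and r) implies p), 0
3. q and (r implies p), 0
4. q, 0
5. r implies p, 0
6. p, 0
7. not ((p and r) implies p), 1
8. p and r, 1
9. not p, 1
10. p, 1
11. r, 1
Accessibility: 0R0, 0R1, 1R1
Branch closes: p and not p both at 1.
(One branch shown.) All branches close.

Unsatisfiable (every branch closes)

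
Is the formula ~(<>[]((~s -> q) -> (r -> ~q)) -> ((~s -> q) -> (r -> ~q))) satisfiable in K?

Satisfiable

1. ~(<>[]((~s -> q) -> (r -> ~q)) -> ((~s -> q) -> (r -> ~q))), w0
2. <>[]((~s -> q) -> (r -> ~q)), w0
3. ~((~s -> q) -> (r -> ~q)), w0
4. ~s -> q, w0
5. ~(r -> ~q), w0
6. r, w0
7. q, w0
8. []((~s -> q) -> (r -> ~q)), w1
Accessibility: w0Rw1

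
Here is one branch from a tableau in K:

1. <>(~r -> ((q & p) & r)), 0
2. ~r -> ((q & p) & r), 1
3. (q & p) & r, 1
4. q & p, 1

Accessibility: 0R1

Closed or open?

There is no literal clash: for every atom and world, at most one sign appears.

Open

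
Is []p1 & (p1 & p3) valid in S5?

Tableau for the negation ~([]p1 & (p1 & p3)):
1. ~([]p1 & (p1 & p3)), u
2. ~(p1 & p3), u   [~&-rule on 1 (branches; this branch)]
3. ~p3, u   [~&-rule on 2 (branches; this branch)]
Accessibility: uRu
The negation has an open branch (countermodel exists).

Not valid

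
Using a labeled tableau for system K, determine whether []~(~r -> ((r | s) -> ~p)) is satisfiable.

Satisfiable (open branch found)

1. []~(~r -> ((r | s) -> ~p)), w0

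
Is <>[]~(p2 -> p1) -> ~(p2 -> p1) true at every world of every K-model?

Tableau for the negation ~(<>[]~(p2 -> p1) -> ~(p2 -> p1)):
1. ~(<>[]~(p2 -> p1) -> ~(p2 -> p1)), u
2. <>[]~(p2 -> p1), u
3. p2 -> p1, u
4. p1, u
5. []~(p2 -> p1), v
Accessibility: uRv
The negation has an open branch (countermodel exists).

Invalid (countermodel exists)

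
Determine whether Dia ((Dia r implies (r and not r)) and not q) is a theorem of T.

Invalid (countermodel exists)

Tableau for the negation not Dia ((Dia r implies (r and not r)) and not q):
1. not Dia ((Dia r implies (r and not r)) and not q), w0
2. not ((Dia r implies (r and not r)) and not q), w0
3. q, w0
Accessibility: w0Rw0
The negation has an open branch (countermodel exists).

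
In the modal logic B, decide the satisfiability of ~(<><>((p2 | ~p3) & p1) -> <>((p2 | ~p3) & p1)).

Satisfiable (open branch found)

1. ~(<><>((p2 | ~p3) & p1) -> <>((p2 | ~p3) & p1)), 0
2. <><>((p2 | ~p3) & p1), 0
3. ~<>((p2 | ~p3) & p1), 0
4. ~((p2 | ~p3) & p1), 0
5. ~p1, 0
6. <>((p2 | ~p3) & p1), 1
7. ~((p2 | ~p3) & p1), 1
8. ~p1, 1
9. (p2 | ~p3) & p1, 2
10. p2 | ~p3, 2
11. p1, 2
12. ~p3, 2
Accessibility: 0R0, 0R1, 1R0, 1R1, 1R2, 2R1, 2R2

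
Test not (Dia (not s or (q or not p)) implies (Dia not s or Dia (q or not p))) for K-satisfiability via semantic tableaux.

Unsatisfiable (every branch closes)

1. not (Dia (not s or (q or not p)) implies (Dia not s or Dia (q or not p))), w0
2. Dia (not s or (q or not p)), w0
3. not (Dia not s or Dia (q or not p)), w0
4. not Dia not s, w0
5. not Dia (q or not p), w0
6. not s or (q or not p), w1
7. s, w1
8. not (q or not p), w1
9. not q, w1
10. p, w1
11. q or not p, w1
12. not p, w1
Accessibility: w0Rw1
Branch closes: p and not p both at w1.
All branches of the tableau close; one closing branch shown above.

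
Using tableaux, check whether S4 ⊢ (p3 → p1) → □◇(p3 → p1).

Not valid

Tableau for the negation ¬((p3 → p1) → □◇(p3 → p1)):
1. ¬((p3 → p1) → □◇(p3 → p1)), 0
2. p3 → p1, 0
3. ¬□◇(p3 → p1), 0
4. p1, 0
5. ¬◇(p3 → p1), 1
6. ¬(p3 → p1), 1
7. p3, 1
8. ¬p1, 1
Accessibility: 0R0, 0R1, 1R1
The negation has an open branch (countermodel exists).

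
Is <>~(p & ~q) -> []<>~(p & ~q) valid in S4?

Tableau for the negation ~(<>~(p & ~q) -> []<>~(p & ~q)):
1. ~(<>~(p & ~q) -> []<>~(p & ~q)), u
2. <>~(p & ~q), u
3. ~[]<>~(p & ~q), u
4. ~(p & ~q), v
5. q, v
6. ~<>~(p & ~q), w
7. p & ~q, w
8. p, w
9. ~q, w
Accessibility: uRu, uRv, uRw, vRv, wRw
The negation has an open branch (countermodel exists).

No, not valid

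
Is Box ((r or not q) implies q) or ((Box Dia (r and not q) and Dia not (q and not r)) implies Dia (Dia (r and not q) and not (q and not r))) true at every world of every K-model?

Valid

Tableau for the negation not (Box ((r or not q) implies q) or ((Box Dia (r and not q) and Dia not (q and not r)) implies Dia (Dia (r and not q) and not (q and not r)))):
1. not (Box ((r or not q) implies q) or ((Box Dia (r and not q) and Dia not (q and not r)) implies Dia (Dia (r and not q) and not (q and not r)))), w0
2. not Box ((r or not q) implies q), w0
3. not ((Box Dia (r and not q) and Dia not (q and not r)) implies Dia (Dia (r and not q) and not (q and not r))), w0
4. Box Dia (r and not q) and Dia not (q and not r), w0
5. not Dia (Dia (r and not q) and not (q and not r)), w0
6. Box Dia (r and not q), w0
7. Dia not (q and not r), w0
8. not ((r or not q) implies q), w1
9. r or not q, w1
10. not q, w1
11. not (Dia (r and not q) and not (q and not r)), w1
12. Dia (r and not q), w1
13. not Dia (r and not q), w1
14. not (q and not r), w2
15. not (Dia (r and not q) and not (q and not r)), w2
16. Dia (r and not q), w2
17. r, w2
18. not Dia (r and not q), w2
19. r and not q, w3
20. r, w3
21. not q, w3
22. not (r and not q), w3
23. q, w3
Accessibility: w0Rw1, w0Rw2, w1Rw3
Branch closes: q and not q both at w3.
Every branch of the negation's tableau closes; the branch above is one of them.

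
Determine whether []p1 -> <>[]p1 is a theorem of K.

Tableau for the negation ~([]p1 -> <>[]p1):
1. ~([]p1 -> <>[]p1), u
2. []p1, u
3. ~<>[]p1, u
The negation has an open branch (countermodel exists).

No, not valid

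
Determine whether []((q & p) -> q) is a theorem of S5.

Tableau for the negation ~[]((q & p) -> q):
1. ~[]((q & p) -> q), u
2. ~((q & p) -> q), v   [~[]-rule on 1: fresh world v, uRv]
3. q & p, v   [~->-rule on 2]
4. ~q, v   [~->-rule on 2]
5. q, v   [&-rule on 3]
6. p, v   [&-rule on 3]
Accessibility: uRu, uRv, vRu, vRv
Branch closes: q and ~q both at v.
Every branch of the negation's tableau closes; the branch above is one of them.

Valid in S5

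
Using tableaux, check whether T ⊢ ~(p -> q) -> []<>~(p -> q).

No, not valid

Tableau for the negation ~(~(p -> q) -> []<>~(p -> q)):
1. ~(~(p -> q) -> []<>~(p -> q)), u
2. ~(p -> q), u
3. ~[]<>~(p -> q), u
4. p, u
5. ~q, u
6. ~<>~(p -> q), v
7. p -> q, v
8. q, v
Accessibility: uRu, uRv, vRv
The negation has an open branch (countermodel exists).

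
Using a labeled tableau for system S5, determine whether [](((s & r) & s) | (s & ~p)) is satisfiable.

Yes, satisfiable

1. [](((s & r) & s) | (s & ~p)), 0
2. ((s & r) & s) | (s & ~p), 0
3. s & ~p, 0
4. s, 0
5. ~p, 0
Accessibility: 0R0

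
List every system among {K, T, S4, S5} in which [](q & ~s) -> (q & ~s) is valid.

K-tableau for the negation ~([](q & ~s) -> (q & ~s)):
1. ~([](q & ~s) -> (q & ~s)), w0
2. [](q & ~s), w0
3. ~(q & ~s), w0
4. s, w0
Complete open branch: countermodel on a K-frame, so not valid in K.
T-tableau for the negation ~([](q & ~s) -> (q & ~s)):
1. ~([](q & ~s) -> (q & ~s)), w0
2. [](q & ~s), w0
3. ~(q & ~s), w0
4. q & ~s, w0
5. q, w0
6. ~s, w0
7. s, w0
Accessibility: w0Rw0
Branch closes: s and ~s both at w0.
Every branch closes (one shown): valid in T, hence also in S4, S5 (every theorem of T is a theorem of S4 and S5).

T, S4, S5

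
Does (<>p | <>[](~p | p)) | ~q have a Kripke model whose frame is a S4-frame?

1. (<>p | <>[](~p | p)) | ~q, 0
2. ~q, 0   [|-rule on 1 (branches; this branch)]
Accessibility: 0R0

Satisfiable (open branch found)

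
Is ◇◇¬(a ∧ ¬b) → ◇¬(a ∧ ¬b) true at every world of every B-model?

Tableau for the negation ¬(◇◇¬(a ∧ ¬b) → ◇¬(a ∧ ¬b)):
1. ¬(◇◇¬(a ∧ ¬b) → ◇¬(a ∧ ¬b)), w0
2. ◇◇¬(a ∧ ¬b), w0   [¬→-rule on 1]
3. ¬◇¬(a ∧ ¬b), w0   [¬→-rule on 1]
4. a ∧ ¬b, w0   [¬◇-rule on 3 via w0Rw0]
5. a, w0   [∧-rule on 4]
6. ¬b, w0   [∧-rule on 4]
7. ◇¬(a ∧ ¬b), w1   [◇-rule on 2: fresh world w1, w0Rw1]
8. a ∧ ¬b, w1   [¬◇-rule on 3 via w0Rw1]
9. a, w1   [∧-rule on 8]
10. ¬b, w1   [∧-rule on 8]
11. ¬(a ∧ ¬b), w2   [◇-rule on 7: fresh world w2, w1Rw2]
12. b, w2   [¬∧-rule on 11 (branches; this branch)]
Accessibility: w0Rw0, w0Rw1, w1Rw0, w1Rw1, w1Rw2, w2Rw1, w2Rw2
The negation has an open branch (countermodel exists).

Invalid (countermodel exists)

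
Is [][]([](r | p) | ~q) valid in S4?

No, not valid

Tableau for the negation ~[][]([](r | p) | ~q):
1. ~[][]([](r | p) | ~q), 0
2. ~[]([](r | p) | ~q), 1
3. ~([](r | p) | ~q), 2
4. ~[](r | p), 2
5. q, 2
6. ~(r | p), 3
7. ~r, 3
8. ~p, 3
Accessibility: 0R0, 0R1, 0R2, 0R3, 1R1, 1R2, 1R3, 2R2, 2R3, 3R3
The negation has an open branch (countermodel exists).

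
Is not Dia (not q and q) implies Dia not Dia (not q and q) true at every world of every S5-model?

Tableau for the negation not (not Dia (not q and q) implies Dia not Dia (not q and q)):
1. not (not Dia (not q and q) implies Dia not Dia (not q and q)), w0
2. not Dia (not q and q), w0
3. not Dia not Dia (not q and q), w0
4. not (not q and q), w0
5. Dia (not q and q), w0
6. not q, w0
7. not q and q, w1
8. not q, w1
9. q, w1
Accessibility: w0Rw0, w0Rw1, w1Rw0, w1Rw1
Branch closes: q and not q both at w1.
Every branch of the negation's tableau closes; the branch above is one of them.

Valid in S5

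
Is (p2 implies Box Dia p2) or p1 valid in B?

Tableau for the negation not ((p2 implies Box Dia p2) or p1):
1. not ((p2 implies Box Dia p2) or p1), u
2. not (p2 implies Box Dia p2), u
3. not p1, u
4. p2, u
5. not Box Dia p2, u
6. not Dia p2, v
7. not p2, u
Accessibility: uRu, uRv, vRu, vRv
Branch closes: p2 and not p2 both at u.
Every branch of the negation's tableau closes; the branch above is one of them.

Valid in B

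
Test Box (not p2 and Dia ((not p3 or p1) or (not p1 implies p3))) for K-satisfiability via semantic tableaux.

1. Box (not p2 and Dia ((not p3 or p1) or (not p1 implies p3))), w0

Satisfiable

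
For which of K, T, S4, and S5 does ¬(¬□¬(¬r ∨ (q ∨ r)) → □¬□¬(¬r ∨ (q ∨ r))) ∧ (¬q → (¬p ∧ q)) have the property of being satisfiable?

K

T-tableau for the formula:
1. ¬(¬□¬(¬r ∨ (q ∨ r)) → □¬□¬(¬r ∨ (q ∨ r))) ∧ (¬q → (¬p ∧ q)), u
2. ¬(¬□¬(¬r ∨ (q ∨ r)) → □¬□¬(¬r ∨ (q ∨ r))), u
3. ¬q → (¬p ∧ q), u
4. ¬□¬(¬r ∨ (q ∨ r)), u
5. ¬□¬□¬(¬r ∨ (q ∨ r)), u
6. ¬p ∧ q, u
7. ¬p, u
8. q, u
9. ¬r ∨ (q ∨ r), v
10. q ∨ r, v
11. r, v
12. □¬(¬r ∨ (q ∨ r)), w
13. ¬(¬r ∨ (q ∨ r)), w
14. r, w
15. ¬(q ∨ r), w
16. ¬q, w
17. ¬r, w
Accessibility: uRu, uRv, uRw, vRv, wRw
Branch closes: r and ¬r both at w.
Every branch closes (one shown): unsatisfiable in T, hence also in S4, S5 (every S4/S5-frame is a T-frame).
K-tableau for the formula:
1. ¬(¬□¬(¬r ∨ (q ∨ r)) → □¬□¬(¬r ∨ (q ∨ r))) ∧ (¬q → (¬p ∧ q)), u
2. ¬(¬□¬(¬r ∨ (q ∨ r)) → □¬□¬(¬r ∨ (q ∨ r))), u
3. ¬q → (¬p ∧ q), u
4. ¬□¬(¬r ∨ (q ∨ r)), u
5. ¬□¬□¬(¬r ∨ (q ∨ r)), u
6. ¬p ∧ q, u
7. ¬p, u
8. q, u
9. ¬r ∨ (q ∨ r), v
10. q ∨ r, v
11. r, v
12. □¬(¬r ∨ (q ∨ r)), w
Accessibility: uRv, uRw
Complete open branch: satisfiable in K.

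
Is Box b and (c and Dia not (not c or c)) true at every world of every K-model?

Tableau for the negation not (Box b and (c and Dia not (not c or c))):
1. not (Box b and (c and Dia not (not c or c))), u
2. not (c and Dia not (not c or c)), u
3. not Dia not (not c or c), u
The negation has an open branch (countermodel exists).

Invalid (countermodel exists)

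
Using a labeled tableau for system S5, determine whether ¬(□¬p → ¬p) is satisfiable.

Unsatisfiable (every branch closes)

1. ¬(□¬p → ¬p), w0
2. □¬p, w0
3. p, w0
4. ¬p, w0
Accessibility: w0Rw0
Branch closes: p and ¬p both at w0.
Every branch closes; the branch above is one of them.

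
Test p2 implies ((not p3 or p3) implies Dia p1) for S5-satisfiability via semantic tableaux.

1. p2 implies ((not p3 or p3) implies Dia p1), u
2. (not p3 or p3) implies Dia p1, u
3. Dia p1, u
4. p1, v
Accessibility: uRu, uRv, vRu, vRv

Yes, satisfiable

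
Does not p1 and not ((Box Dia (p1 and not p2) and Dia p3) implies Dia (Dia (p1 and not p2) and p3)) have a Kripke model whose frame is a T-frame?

Unsatisfiable

1. not p1 and not ((Box Dia (p1 and not p2) and Dia p3) implies Dia (Dia (p1 and not p2) and p3)), w0
2. not p1, w0
3. not ((Box Dia (p1 and not p2) and Dia p3) implies Dia (Dia (p1 and not p2) and p3)), w0
4. Box Dia (p1 and not p2) and Dia p3, w0
5. not Dia (Dia (p1 and not p2) and p3), w0
6. Box Dia (p1 and not p2), w0
7. Dia p3, w0
8. not (Dia (p1 and not p2) and p3), w0
9. Dia (p1 and not p2), w0
10. not p3, w0
11. p3, w1
12. not (Dia (p1 and not p2) and p3), w1
13. Dia (p1 and not p2), w1
14. not Dia (p1 and not p2), w1
15. not (p1 and not p2), w1
16. p2, w1
17. p1 and not p2, w2
18. p1, w2
19. not p2, w2
20. not (Dia (p1 and not p2) and p3), w2
21. Dia (p1 and not p2), w2
22. not p3, w2
23. p1 and not p2, w3
24. p1, w3
25. not p2, w3
26. not (p1 and not p2), w3
27. p2, w3
Accessibility: w0Rw0, w0Rw1, w0Rw2, w1Rw1, w1Rw3, w2Rw2, w3Rw3
Branch closes: p2 and not p2 both at w3.
(One branch shown.) All branches close.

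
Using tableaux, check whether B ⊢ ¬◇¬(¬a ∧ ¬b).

Tableau for the negation ◇¬(¬a ∧ ¬b):
1. ◇¬(¬a ∧ ¬b), 0
2. ¬(¬a ∧ ¬b), 1
3. b, 1
Accessibility: 0R0, 0R1, 1R0, 1R1
The negation has an open branch (countermodel exists).

No, not valid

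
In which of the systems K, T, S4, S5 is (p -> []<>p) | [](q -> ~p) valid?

S5

S4-tableau for the negation ~((p -> []<>p) | [](q -> ~p)):
1. ~((p -> []<>p) | [](q -> ~p)), w0
2. ~(p -> []<>p), w0
3. ~[](q -> ~p), w0
4. p, w0
5. ~[]<>p, w0
6. ~(q -> ~p), w1
7. q, w1
8. p, w1
9. ~<>p, w2
10. ~p, w2
Accessibility: w0Rw0, w0Rw1, w0Rw2, w1Rw1, w2Rw2
Complete open branch: countermodel on an S4-frame, so not valid in S4, nor in K, T (the same frame is also a K-frame and a T-frame).
S5-tableau for the negation ~((p -> []<>p) | [](q -> ~p)):
1. ~((p -> []<>p) | [](q -> ~p)), w0
2. ~(p -> []<>p), w0
3. ~[](q -> ~p), w0
4. p, w0
5. ~[]<>p, w0
6. ~(q -> ~p), w1
7. q, w1
8. p, w1
9. ~<>p, w2
10. ~p, w0
Accessibility: w0Rw0, w0Rw1, w0Rw2, w1Rw0, w1Rw1, w1Rw2, w2Rw0, w2Rw1, w2Rw2
Branch closes: p and ~p both at w0.
Every branch closes (one shown): valid in S5.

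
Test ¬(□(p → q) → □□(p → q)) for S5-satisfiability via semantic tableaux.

1. ¬(□(p → q) → □□(p → q)), w0
2. □(p → q), w0
3. ¬□□(p → q), w0
4. p → q, w0
5. q, w0
6. ¬□(p → q), w1
7. p → q, w1
8. q, w1
9. ¬(p → q), w2
10. p, w2
11. ¬q, w2
12. p → q, w2
13. q, w2
Accessibility: w0Rw0, w0Rw1, w0Rw2, w1Rw0, w1Rw1, w1Rw2, w2Rw0, w2Rw1, w2Rw2
Branch closes: q and ¬q both at w2.
Every branch closes; the branch above is one of them.

Unsatisfiable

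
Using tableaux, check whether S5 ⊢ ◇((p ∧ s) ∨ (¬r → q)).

No, not valid

Tableau for the negation ¬◇((p ∧ s) ∨ (¬r → q)):
1. ¬◇((p ∧ s) ∨ (¬r → q)), u
2. ¬((p ∧ s) ∨ (¬r → q)), u
3. ¬(p ∧ s), u
4. ¬(¬r → q), u
5. ¬r, u
6. ¬q, u
7. ¬s, u
Accessibility: uRu
The negation has an open branch (countermodel exists).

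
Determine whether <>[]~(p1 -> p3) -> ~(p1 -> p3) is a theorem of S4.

Not valid

Tableau for the negation ~(<>[]~(p1 -> p3) -> ~(p1 -> p3)):
1. ~(<>[]~(p1 -> p3) -> ~(p1 -> p3)), u
2. <>[]~(p1 -> p3), u   [~->-rule on 1]
3. p1 -> p3, u   [~->-rule on 1]
4. p3, u   [->-rule on 3 (branches; this branch)]
5. []~(p1 -> p3), v   [<>-rule on 2: fresh world v, uRv]
6. ~(p1 -> p3), v   [[]-rule on 5 via vRv]
7. p1, v   [~->-rule on 6]
8. ~p3, v   [~->-rule on 6]
Accessibility: uRu, uRv, vRv
The negation has an open branch (countermodel exists).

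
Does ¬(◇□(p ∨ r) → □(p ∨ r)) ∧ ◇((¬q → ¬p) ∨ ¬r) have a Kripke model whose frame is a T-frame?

1. ¬(◇□(p ∨ r) → □(p ∨ r)) ∧ ◇((¬q → ¬p) ∨ ¬r), w0
2. ¬(◇□(p ∨ r) → □(p ∨ r)), w0
3. ◇((¬q → ¬p) ∨ ¬r), w0
4. ◇□(p ∨ r), w0
5. ¬□(p ∨ r), w0
6. (¬q → ¬p) ∨ ¬r, w1
7. ¬r, w1
8. □(p ∨ r), w2
9. p ∨ r, w2
10. r, w2
11. ¬(p ∨ r), w3
12. ¬p, w3
13. ¬r, w3
Accessibility: w0Rw0, w0Rw1, w0Rw2, w0Rw3, w1Rw1, w2Rw2, w3Rw3

Yes, satisfiable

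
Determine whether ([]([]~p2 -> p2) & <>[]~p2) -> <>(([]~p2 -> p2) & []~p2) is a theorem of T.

Tableau for the negation ~(([]([]~p2 -> p2) & <>[]~p2) -> <>(([]~p2 -> p2) & []~p2)):
1. ~(([]([]~p2 -> p2) & <>[]~p2) -> <>(([]~p2 -> p2) & []~p2)), 0
2. []([]~p2 -> p2) & <>[]~p2, 0
3. ~<>(([]~p2 -> p2) & []~p2), 0
4. []([]~p2 -> p2), 0
5. <>[]~p2, 0
6. ~(([]~p2 -> p2) & []~p2), 0
7. []~p2 -> p2, 0
8. ~[]~p2, 0
9. p2, 0
10. []~p2, 1
11. ~(([]~p2 -> p2) & []~p2), 1
12. []~p2 -> p2, 1
13. ~p2, 1
14. ~([]~p2 -> p2), 1
15. ~[]~p2, 1
16. p2, 2
17. ~(([]~p2 -> p2) & []~p2), 2
18. []~p2 -> p2, 2
19. ~[]~p2, 2
20. p2, 3
21. ~p2, 3
Accessibility: 0R0, 0R1, 0R2, 1R1, 1R3, 2R2, 3R3
Branch closes: p2 and ~p2 both at 3.
Every branch of the negation's tableau closes; the branch above is one of them.

Valid in T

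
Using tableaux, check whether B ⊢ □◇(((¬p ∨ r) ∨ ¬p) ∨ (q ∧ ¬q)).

Tableau for the negation ¬□◇(((¬p ∨ r) ∨ ¬p) ∨ (q ∧ ¬q)):
1. ¬□◇(((¬p ∨ r) ∨ ¬p) ∨ (q ∧ ¬q)), w0
2. ¬◇(((¬p ∨ r) ∨ ¬p) ∨ (q ∧ ¬q)), w1
3. ¬(((¬p ∨ r) ∨ ¬p) ∨ (q ∧ ¬q)), w0
4. ¬((¬p ∨ r) ∨ ¬p), w0
5. ¬(q ∧ ¬q), w0
6. ¬(¬p ∨ r), w0
7. p, w0
8. ¬r, w0
9. ¬(((¬p ∨ r) ∨ ¬p) ∨ (q ∧ ¬q)), w1
10. ¬((¬p ∨ r) ∨ ¬p), w1
11. ¬(q ∧ ¬q), w1
12. ¬(¬p ∨ r), w1
13. p, w1
14. ¬r, w1
15. q, w0
16. q, w1
Accessibility: w0Rw0, w0Rw1, w1Rw0, w1Rw1
The negation has an open branch (countermodel exists).

Invalid (countermodel exists)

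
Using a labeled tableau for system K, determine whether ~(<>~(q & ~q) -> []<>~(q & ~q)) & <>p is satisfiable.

Satisfiable (open branch found)

1. ~(<>~(q & ~q) -> []<>~(q & ~q)) & <>p, 0
2. ~(<>~(q & ~q) -> []<>~(q & ~q)), 0   [&-rule on 1]
3. <>p, 0   [&-rule on 1]
4. <>~(q & ~q), 0   [~->-rule on 2]
5. ~[]<>~(q & ~q), 0   [~->-rule on 2]
6. p, 1   [<>-rule on 3: fresh world 1, 0R1]
7. ~(q & ~q), 2   [<>-rule on 4: fresh world 2, 0R2]
8. q, 2   [~&-rule on 7 (branches; this branch)]
9. ~<>~(q & ~q), 3   [~[]-rule on 5: fresh world 3, 0R3]
Accessibility: 0R1, 0R2, 0R3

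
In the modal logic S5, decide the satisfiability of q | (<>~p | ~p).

Yes, satisfiable

1. q | (<>~p | ~p), 0
2. <>~p | ~p, 0
3. ~p, 0
Accessibility: 0R0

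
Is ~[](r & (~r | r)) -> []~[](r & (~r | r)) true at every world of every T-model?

Tableau for the negation ~(~[](r & (~r | r)) -> []~[](r & (~r | r))):
1. ~(~[](r & (~r | r)) -> []~[](r & (~r | r))), w0
2. ~[](r & (~r | r)), w0
3. ~[]~[](r & (~r | r)), w0
4. ~(r & (~r | r)), w1
5. ~r, w1
6. [](r & (~r | r)), w2
7. r & (~r | r), w2
8. r, w2
9. ~r | r, w2
Accessibility: w0Rw0, w0Rw1, w0Rw2, w1Rw1, w2Rw2
The negation has an open branch (countermodel exists).

Invalid (countermodel exists)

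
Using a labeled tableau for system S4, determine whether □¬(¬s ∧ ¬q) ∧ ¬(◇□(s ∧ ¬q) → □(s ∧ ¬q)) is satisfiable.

Yes, satisfiable

1. □¬(¬s ∧ ¬q) ∧ ¬(◇□(s ∧ ¬q) → □(s ∧ ¬q)), 0
2. □¬(¬s ∧ ¬q), 0
3. ¬(◇□(s ∧ ¬q) → □(s ∧ ¬q)), 0
4. ◇□(s ∧ ¬q), 0
5. ¬□(s ∧ ¬q), 0
6. ¬(¬s ∧ ¬q), 0
7. q, 0
8. □(s ∧ ¬q), 1
9. ¬(¬s ∧ ¬q), 1
10. s ∧ ¬q, 1
11. s, 1
12. ¬q, 1
13. ¬(s ∧ ¬q), 2
14. ¬(¬s ∧ ¬q), 2
15. q, 2
Accessibility: 0R0, 0R1, 0R2, 1R1, 2R2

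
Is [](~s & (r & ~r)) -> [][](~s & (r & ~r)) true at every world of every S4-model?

Tableau for the negation ~([](~s & (r & ~r)) -> [][](~s & (r & ~r))):
1. ~([](~s & (r & ~r)) -> [][](~s & (r & ~r))), w0
2. [](~s & (r & ~r)), w0
3. ~[][](~s & (r & ~r)), w0
4. ~s & (r & ~r), w0
5. ~s, w0
6. r & ~r, w0
7. r, w0
8. ~r, w0
Accessibility: w0Rw0
Branch closes: r and ~r both at w0.
Every branch of the negation's tableau closes; the branch above is one of them.

Valid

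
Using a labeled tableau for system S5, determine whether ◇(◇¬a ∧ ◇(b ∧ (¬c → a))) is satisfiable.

Yes, satisfiable

1. ◇(◇¬a ∧ ◇(b ∧ (¬c → a))), 0
2. ◇¬a ∧ ◇(b ∧ (¬c → a)), 1
3. ◇¬a, 1
4. ◇(b ∧ (¬c → a)), 1
5. ¬a, 2
6. b ∧ (¬c → a), 3
7. b, 3
8. ¬c → a, 3
9. a, 3
Accessibility: 0R0, 0R1, 0R2, 0R3, 1R0, 1R1, 1R2, 1R3, 2R0, 2R1, 2R2, 2R3, 3R0, 3R1, 3R2, 3R3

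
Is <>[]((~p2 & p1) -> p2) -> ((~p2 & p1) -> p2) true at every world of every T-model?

Tableau for the negation ~(<>[]((~p2 & p1) -> p2) -> ((~p2 & p1) -> p2)):
1. ~(<>[]((~p2 & p1) -> p2) -> ((~p2 & p1) -> p2)), u
2. <>[]((~p2 & p1) -> p2), u
3. ~((~p2 & p1) -> p2), u
4. ~p2 & p1, u
5. ~p2, u
6. p1, u
7. []((~p2 & p1) -> p2), v
8. (~p2 & p1) -> p2, v
9. p2, v
Accessibility: uRu, uRv, vRv
The negation has an open branch (countermodel exists).

Invalid (countermodel exists)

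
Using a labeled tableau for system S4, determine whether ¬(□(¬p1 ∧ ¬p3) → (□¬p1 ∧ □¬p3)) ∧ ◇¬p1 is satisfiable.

1. ¬(□(¬p1 ∧ ¬p3) → (□¬p1 ∧ □¬p3)) ∧ ◇¬p1, w0
2. ¬(□(¬p1 ∧ ¬p3) → (□¬p1 ∧ □¬p3)), w0
3. ◇¬p1, w0
4. □(¬p1 ∧ ¬p3), w0
5. ¬(□¬p1 ∧ □¬p3), w0
6. ¬p1 ∧ ¬p3, w0
7. ¬p1, w0
8. ¬p3, w0
9. ¬□¬p3, w0
10. ¬p1, w1
11. ¬p1 ∧ ¬p3, w1
12. ¬p3, w1
13. p3, w2
14. ¬p1 ∧ ¬p3, w2
15. ¬p1, w2
16. ¬p3, w2
Accessibility: w0Rw0, w0Rw1, w0Rw2, w1Rw1, w2Rw2
Branch closes: p3 and ¬p3 both at w2.
(One branch shown.) All branches close.

No, unsatisfiable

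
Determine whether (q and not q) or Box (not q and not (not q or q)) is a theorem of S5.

Tableau for the negation not ((q and not q) or Box (not q and not (not q or q))):
1. not ((q and not q) or Box (not q and not (not q or q))), w0
2. not (q and not q), w0
3. not Box (not q and not (not q or q)), w0
4. q, w0
5. not (not q and not (not q or q)), w1
6. not q or q, w1
7. q, w1
Accessibility: w0Rw0, w0Rw1, w1Rw0, w1Rw1
The negation has an open branch (countermodel exists).

No, not valid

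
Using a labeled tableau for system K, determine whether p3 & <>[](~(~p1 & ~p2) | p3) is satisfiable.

1. p3 & <>[](~(~p1 & ~p2) | p3), u
2. p3, u   [&-rule on 1]
3. <>[](~(~p1 & ~p2) | p3), u   [&-rule on 1]
4. [](~(~p1 & ~p2) | p3), v   [<>-rule on 3: fresh world v, uRv]
Accessibility: uRv

Yes, satisfiable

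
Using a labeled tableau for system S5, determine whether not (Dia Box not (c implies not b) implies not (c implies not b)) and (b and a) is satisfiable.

1. not (Dia Box not (c implies not b) implies not (c implies not b)) and (b and a), u
2. not (Dia Box not (c implies not b) implies not (c implies not b)), u
3. b and a, u
4. Dia Box not (c implies not b), u
5. c implies not b, u
6. b, u
7. a, u
8. not c, u
9. Box not (c implies not b), v
10. not (c implies not b), u
11. c, u
Accessibility: uRu, uRv, vRu, vRv
Branch closes: c and not c both at u.
All branches of the tableau close; one closing branch shown above.

No, unsatisfiable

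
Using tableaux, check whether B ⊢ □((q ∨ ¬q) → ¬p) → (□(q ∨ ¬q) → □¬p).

Valid

Tableau for the negation ¬(□((q ∨ ¬q) → ¬p) → (□(q ∨ ¬q) → □¬p)):
1. ¬(□((q ∨ ¬q) → ¬p) → (□(q ∨ ¬q) → □¬p)), u
2. □((q ∨ ¬q) → ¬p), u
3. ¬(□(q ∨ ¬q) → □¬p), u
4. □(q ∨ ¬q), u
5. ¬□¬p, u
6. (q ∨ ¬q) → ¬p, u
7. q ∨ ¬q, u
8. ¬p, u
9. ¬q, u
10. p, v
11. (q ∨ ¬q) → ¬p, v
12. q ∨ ¬q, v
13. ¬(q ∨ ¬q), v
14. ¬q, v
15. q, v
Accessibility: uRu, uRv, vRu, vRv
Branch closes: q and ¬q both at v.
Every branch of the negation's tableau closes; the branch above is one of them.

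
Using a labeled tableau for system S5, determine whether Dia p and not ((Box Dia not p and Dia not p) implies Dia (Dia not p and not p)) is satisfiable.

Unsatisfiable (every branch closes)

1. Dia p and not ((Box Dia not p and Dia not p) implies Dia (Dia not p and not p)), u
2. Dia p, u   [and-rule on 1]
3. not ((Box Dia not p and Dia not p) implies Dia (Dia not p and not p)), u   [and-rule on 1]
4. Box Dia not p and Dia not p, u   [neg-implies-rule on 3]
5. not Dia (Dia not p and not p), u   [neg-implies-rule on 3]
6. Box Dia not p, u   [and-rule on 4]
7. Dia not p, u   [and-rule on 4]
8. not (Dia not p and not p), u   [neg-Dia-rule on 5 via uRu]
9. p, u   [neg-and-rule on 8 (branches; this branch)]
10. p, v   [Dia-rule on 2: fresh world v, uRv]
11. not (Dia not p and not p), v   [neg-Dia-rule on 5 via uRv]
12. Dia not p, v   [Box-rule on 6 via uRv]
13. not p, w   [Dia-rule on 7: fresh world w, uRw]
14. not (Dia not p and not p), w   [neg-Dia-rule on 5 via uRw]
15. Dia not p, w   [Box-rule on 6 via uRw]
16. not Dia not p, w   [neg-and-rule on 14 (branches; this branch)]
17. p, w   [neg-Dia-rule on 16 via wRw]
Accessibility: uRu, uRv, uRw, vRu, vRv, vRw, wRu, wRv, wRw
Branch closes: p and not p both at w.
Every branch closes; the branch above is one of them.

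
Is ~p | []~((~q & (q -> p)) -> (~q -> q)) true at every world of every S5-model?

Tableau for the negation ~(~p | []~((~q & (q -> p)) -> (~q -> q))):
1. ~(~p | []~((~q & (q -> p)) -> (~q -> q))), 0
2. p, 0
3. ~[]~((~q & (q -> p)) -> (~q -> q)), 0
4. (~q & (q -> p)) -> (~q -> q), 1
5. ~q -> q, 1
6. q, 1
Accessibility: 0R0, 0R1, 1R0, 1R1
The negation has an open branch (countermodel exists).

Invalid (countermodel exists)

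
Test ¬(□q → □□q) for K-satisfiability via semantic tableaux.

1. ¬(□q → □□q), u
2. □q, u
3. ¬□□q, u
4. ¬□q, v
5. q, v
6. ¬q, w
Accessibility: uRv, vRw

Satisfiable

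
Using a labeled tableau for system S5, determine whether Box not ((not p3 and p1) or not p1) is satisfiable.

1. Box not ((not p3 and p1) or not p1), u
2. not ((not p3 and p1) or not p1), u
3. not (not p3 and p1), u
4. p1, u
5. p3, u
Accessibility: uRu

Yes, satisfiable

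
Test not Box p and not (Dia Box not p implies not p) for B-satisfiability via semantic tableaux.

1. not Box p and not (Dia Box not p implies not p), 0
2. not Box p, 0
3. not (Dia Box not p implies not p), 0
4. Dia Box not p, 0
5. p, 0
6. not p, 1
7. Box not p, 2
8. not p, 0
Accessibility: 0R0, 0R1, 0R2, 1R0, 1R1, 2R0, 2R2
Branch closes: p and not p both at 0.
(One branch shown.) All branches close.

Unsatisfiable (every branch closes)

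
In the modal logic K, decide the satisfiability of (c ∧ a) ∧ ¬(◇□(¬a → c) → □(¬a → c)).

1. (c ∧ a) ∧ ¬(◇□(¬a → c) → □(¬a → c)), w0
2. c ∧ a, w0
3. ¬(◇□(¬a → c) → □(¬a → c)), w0
4. c, w0
5. a, w0
6. ◇□(¬a → c), w0
7. ¬□(¬a → c), w0
8. □(¬a → c), w1
9. ¬(¬a → c), w2
10. ¬a, w2
11. ¬c, w2
Accessibility: w0Rw1, w0Rw2

Yes, satisfiable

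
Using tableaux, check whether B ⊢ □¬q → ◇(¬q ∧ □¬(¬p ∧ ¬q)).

No, not valid

Tableau for the negation ¬(□¬q → ◇(¬q ∧ □¬(¬p ∧ ¬q))):
1. ¬(□¬q → ◇(¬q ∧ □¬(¬p ∧ ¬q))), w0
2. □¬q, w0   [¬→-rule on 1]
3. ¬◇(¬q ∧ □¬(¬p ∧ ¬q)), w0   [¬→-rule on 1]
4. ¬q, w0   [□-rule on 2 via w0Rw0]
5. ¬(¬q ∧ □¬(¬p ∧ ¬q)), w0   [¬◇-rule on 3 via w0Rw0]
6. ¬□¬(¬p ∧ ¬q), w0   [¬∧-rule on 5 (branches; this branch)]
7. ¬p ∧ ¬q, w1   [¬□-rule on 6: fresh world w1, w0Rw1]
8. ¬p, w1   [∧-rule on 7]
9. ¬q, w1   [∧-rule on 7]
10. ¬(¬q ∧ □¬(¬p ∧ ¬q)), w1   [¬◇-rule on 3 via w0Rw1]
11. ¬□¬(¬p ∧ ¬q), w1   [¬∧-rule on 10 (branches; this branch)]
12. ¬p ∧ ¬q, w2   [¬□-rule on 11: fresh world w2, w1Rw2]
13. ¬p, w2   [∧-rule on 12]
14. ¬q, w2   [∧-rule on 12]
Accessibility: w0Rw0, w0Rw1, w1Rw0, w1Rw1, w1Rw2, w2Rw1, w2Rw2
The negation has an open branch (countermodel exists).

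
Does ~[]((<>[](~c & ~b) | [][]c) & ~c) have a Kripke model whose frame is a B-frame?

1. ~[]((<>[](~c & ~b) | [][]c) & ~c), u
2. ~((<>[](~c & ~b) | [][]c) & ~c), v   [~[]-rule on 1: fresh world v, uRv]
3. c, v   [~&-rule on 2 (branches; this branch)]
Accessibility: uRu, uRv, vRu, vRv

Satisfiable (open branch found)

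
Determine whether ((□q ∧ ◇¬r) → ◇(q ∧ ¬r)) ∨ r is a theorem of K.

Tableau for the negation ¬(((□q ∧ ◇¬r) → ◇(q ∧ ¬r)) ∨ r):
1. ¬(((□q ∧ ◇¬r) → ◇(q ∧ ¬r)) ∨ r), u
2. ¬((□q ∧ ◇¬r) → ◇(q ∧ ¬r)), u
3. ¬r, u
4. □q ∧ ◇¬r, u
5. ¬◇(q ∧ ¬r), u
6. □q, u
7. ◇¬r, u
8. ¬r, v
9. ¬(q ∧ ¬r), v
10. q, v
11. r, v
Accessibility: uRv
Branch closes: r and ¬r both at v.
All branches of the negation close; one closing branch shown above.

Valid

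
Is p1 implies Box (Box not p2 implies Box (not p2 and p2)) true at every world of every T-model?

Tableau for the negation not (p1 implies Box (Box not p2 implies Box (not p2 and p2))):
1. not (p1 implies Box (Box not p2 implies Box (not p2 and p2))), u
2. p1, u
3. not Box (Box not p2 implies Box (not p2 and p2)), u
4. not (Box not p2 implies Box (not p2 and p2)), v
5. Box not p2, v
6. not Box (not p2 and p2), v
7. not p2, v
8. not (not p2 and p2), w
9. not p2, w
Accessibility: uRu, uRv, vRv, vRw, wRw
The negation has an open branch (countermodel exists).

Invalid (countermodel exists)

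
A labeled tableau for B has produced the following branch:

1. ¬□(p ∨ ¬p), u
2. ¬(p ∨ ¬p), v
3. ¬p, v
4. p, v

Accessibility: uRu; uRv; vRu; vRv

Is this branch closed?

Yes, closed

Both p and ¬p appear at v.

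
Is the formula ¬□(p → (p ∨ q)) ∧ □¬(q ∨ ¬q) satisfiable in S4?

Unsatisfiable (every branch closes)

1. ¬□(p → (p ∨ q)) ∧ □¬(q ∨ ¬q), w0
2. ¬□(p → (p ∨ q)), w0
3. □¬(q ∨ ¬q), w0
4. ¬(q ∨ ¬q), w0
5. ¬q, w0
6. q, w0
Accessibility: w0Rw0
Branch closes: q and ¬q both at w0.
Every branch closes; the branch above is one of them.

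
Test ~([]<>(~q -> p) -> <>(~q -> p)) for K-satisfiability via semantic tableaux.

1. ~([]<>(~q -> p) -> <>(~q -> p)), u
2. []<>(~q -> p), u
3. ~<>(~q -> p), u

Satisfiable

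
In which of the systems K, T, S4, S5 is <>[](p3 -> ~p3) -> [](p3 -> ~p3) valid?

S5

S5-tableau for the negation ~(<>[](p3 -> ~p3) -> [](p3 -> ~p3)):
1. ~(<>[](p3 -> ~p3) -> [](p3 -> ~p3)), 0
2. <>[](p3 -> ~p3), 0
3. ~[](p3 -> ~p3), 0
4. [](p3 -> ~p3), 1
5. p3 -> ~p3, 0
6. p3 -> ~p3, 1
7. ~p3, 0
8. ~p3, 1
9. ~(p3 -> ~p3), 2
10. p3, 2
11. p3 -> ~p3, 2
12. ~p3, 2
Accessibility: 0R0, 0R1, 0R2, 1R0, 1R1, 1R2, 2R0, 2R1, 2R2
Branch closes: p3 and ~p3 both at 2.
Every branch closes (one shown): valid in S5.
S4-tableau for the negation ~(<>[](p3 -> ~p3) -> [](p3 -> ~p3)):
1. ~(<>[](p3 -> ~p3) -> [](p3 -> ~p3)), 0
2. <>[](p3 -> ~p3), 0
3. ~[](p3 -> ~p3), 0
4. [](p3 -> ~p3), 1
5. p3 -> ~p3, 1
6. ~p3, 1
7. ~(p3 -> ~p3), 2
8. p3, 2
Accessibility: 0R0, 0R1, 0R2, 1R1, 2R2
Complete open branch: countermodel on an S4-frame, so not valid in S4, nor in K, T (the same frame is also a K-frame and a T-frame).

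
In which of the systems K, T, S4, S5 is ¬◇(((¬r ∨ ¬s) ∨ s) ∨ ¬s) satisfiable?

T-tableau for the formula:
1. ¬◇(((¬r ∨ ¬s) ∨ s) ∨ ¬s), w0
2. ¬(((¬r ∨ ¬s) ∨ s) ∨ ¬s), w0
3. ¬((¬r ∨ ¬s) ∨ s), w0
4. s, w0
5. ¬(¬r ∨ ¬s), w0
6. ¬s, w0
Accessibility: w0Rw0
Branch closes: s and ¬s both at w0.
Every branch closes (one shown): unsatisfiable in T, hence also in S4, S5 (every S4/S5-frame is a T-frame).
K-tableau for the formula:
1. ¬◇(((¬r ∨ ¬s) ∨ s) ∨ ¬s), w0
Complete open branch: satisfiable in K.

K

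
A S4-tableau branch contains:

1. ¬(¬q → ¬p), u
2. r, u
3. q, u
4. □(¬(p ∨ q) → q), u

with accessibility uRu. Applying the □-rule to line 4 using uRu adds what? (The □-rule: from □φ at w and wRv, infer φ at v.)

¬(p ∨ q) → q, u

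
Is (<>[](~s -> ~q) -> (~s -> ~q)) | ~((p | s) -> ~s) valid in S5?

Tableau for the negation ~((<>[](~s -> ~q) -> (~s -> ~q)) | ~((p | s) -> ~s)):
1. ~((<>[](~s -> ~q) -> (~s -> ~q)) | ~((p | s) -> ~s)), 0
2. ~(<>[](~s -> ~q) -> (~s -> ~q)), 0
3. (p | s) -> ~s, 0
4. <>[](~s -> ~q), 0
5. ~(~s -> ~q), 0
6. ~s, 0
7. q, 0
8. ~(p | s), 0
9. ~p, 0
10. [](~s -> ~q), 1
11. ~s -> ~q, 0
12. ~s -> ~q, 1
13. ~q, 0
Accessibility: 0R0, 0R1, 1R0, 1R1
Branch closes: q and ~q both at 0.
Every branch of the negation's tableau closes; the branch above is one of them.

Valid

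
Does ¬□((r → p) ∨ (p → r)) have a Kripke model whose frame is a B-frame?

1. ¬□((r → p) ∨ (p → r)), u
2. ¬((r → p) ∨ (p → r)), v
3. ¬(r → p), v
4. ¬(p → r), v
5. r, v
6. ¬p, v
7. p, v
8. ¬r, v
Accessibility: uRu, uRv, vRu, vRv
Branch closes: p and ¬p both at v.
Every branch closes; the branch above is one of them.

No, unsatisfiable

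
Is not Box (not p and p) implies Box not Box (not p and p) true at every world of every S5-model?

Yes, valid

Tableau for the negation not (not Box (not p and p) implies Box not Box (not p and p)):
1. not (not Box (not p and p) implies Box not Box (not p and p)), 0
2. not Box (not p and p), 0
3. not Box not Box (not p and p), 0
4. not (not p and p), 1
5. not p, 1
6. Box (not p and p), 2
7. not p and p, 0
8. not p, 0
9. p, 0
Accessibility: 0R0, 0R1, 0R2, 1R0, 1R1, 1R2, 2R0, 2R1, 2R2
Branch closes: p and not p both at 0.
Every branch of the negation's tableau closes; the branch above is one of them.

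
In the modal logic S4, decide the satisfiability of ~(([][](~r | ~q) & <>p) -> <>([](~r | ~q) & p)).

No, unsatisfiable

1. ~(([][](~r | ~q) & <>p) -> <>([](~r | ~q) & p)), u
2. [][](~r | ~q) & <>p, u
3. ~<>([](~r | ~q) & p), u
4. [][](~r | ~q), u
5. <>p, u
6. ~([](~r | ~q) & p), u
7. [](~r | ~q), u
8. ~r | ~q, u
9. ~p, u
10. ~q, u
11. p, v
12. ~([](~r | ~q) & p), v
13. [](~r | ~q), v
14. ~r | ~q, v
15. ~[](~r | ~q), v
16. ~q, v
17. ~(~r | ~q), w
18. r, w
19. q, w
20. ~([](~r | ~q) & p), w
21. [](~r | ~q), w
22. ~r | ~q, w
23. ~p, w
24. ~q, w
Accessibility: uRu, uRv, uRw, vRv, vRw, wRw
Branch closes: q and ~q both at w.
Every branch closes; the branch above is one of them.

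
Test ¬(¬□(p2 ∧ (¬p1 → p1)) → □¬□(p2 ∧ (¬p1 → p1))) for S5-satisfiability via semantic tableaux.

Unsatisfiable

1. ¬(¬□(p2 ∧ (¬p1 → p1)) → □¬□(p2 ∧ (¬p1 → p1))), 0
2. ¬□(p2 ∧ (¬p1 → p1)), 0
3. ¬□¬□(p2 ∧ (¬p1 → p1)), 0
4. ¬(p2 ∧ (¬p1 → p1)), 1
5. ¬(¬p1 → p1), 1
6. ¬p1, 1
7. □(p2 ∧ (¬p1 → p1)), 2
8. p2 ∧ (¬p1 → p1), 0
9. p2, 0
10. ¬p1 → p1, 0
11. p2 ∧ (¬p1 → p1), 1
12. p2, 1
13. ¬p1 → p1, 1
14. p2 ∧ (¬p1 → p1), 2
15. p2, 2
16. ¬p1 → p1, 2
17. p1, 0
18. p1, 1
Accessibility: 0R0, 0R1, 0R2, 1R0, 1R1, 1R2, 2R0, 2R1, 2R2
Branch closes: p1 and ¬p1 both at 1.
(One branch shown.) All branches close.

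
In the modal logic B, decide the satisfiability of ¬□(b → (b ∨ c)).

1. ¬□(b → (b ∨ c)), w0
2. ¬(b → (b ∨ c)), w1
3. b, w1
4. ¬(b ∨ c), w1
5. ¬b, w1
6. ¬c, w1
Accessibility: w0Rw0, w0Rw1, w1Rw0, w1Rw1
Branch closes: b and ¬b both at w1.
All branches of the tableau close; one closing branch shown above.

Unsatisfiable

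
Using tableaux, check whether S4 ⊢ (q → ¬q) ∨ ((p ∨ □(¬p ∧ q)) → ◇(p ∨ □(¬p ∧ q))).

Valid in S4

Tableau for the negation ¬((q → ¬q) ∨ ((p ∨ □(¬p ∧ q)) → ◇(p ∨ □(¬p ∧ q)))):
1. ¬((q → ¬q) ∨ ((p ∨ □(¬p ∧ q)) → ◇(p ∨ □(¬p ∧ q)))), u
2. ¬(q → ¬q), u
3. ¬((p ∨ □(¬p ∧ q)) → ◇(p ∨ □(¬p ∧ q))), u
4. q, u
5. p ∨ □(¬p ∧ q), u
6. ¬◇(p ∨ □(¬p ∧ q)), u
7. ¬(p ∨ □(¬p ∧ q)), u
8. ¬p, u
9. ¬□(¬p ∧ q), u
10. □(¬p ∧ q), u
11. ¬p ∧ q, u
12. ¬(¬p ∧ q), v
13. ¬(p ∨ □(¬p ∧ q)), v
14. ¬p, v
15. ¬□(¬p ∧ q), v
16. ¬p ∧ q, v
17. q, v
18. ¬q, v
Accessibility: uRu, uRv, vRv
Branch closes: q and ¬q both at v.
Every branch of the negation's tableau closes; the branch above is one of them.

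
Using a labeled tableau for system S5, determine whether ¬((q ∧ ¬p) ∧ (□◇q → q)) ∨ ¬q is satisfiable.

Satisfiable

1. ¬((q ∧ ¬p) ∧ (□◇q → q)) ∨ ¬q, w0
2. ¬q, w0
Accessibility: w0Rw0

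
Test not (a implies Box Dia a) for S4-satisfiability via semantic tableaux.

1. not (a implies Box Dia a), 0
2. a, 0
3. not Box Dia a, 0
4. not Dia a, 1
5. not a, 1
Accessibility: 0R0, 0R1, 1R1

Satisfiable (open branch found)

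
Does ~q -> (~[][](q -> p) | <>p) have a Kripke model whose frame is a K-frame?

Satisfiable

1. ~q -> (~[][](q -> p) | <>p), w0
2. ~[][](q -> p) | <>p, w0   [->-rule on 1 (branches; this branch)]
3. <>p, w0   [|-rule on 2 (branches; this branch)]
4. p, w1   [<>-rule on 3: fresh world w1, w0Rw1]
Accessibility: w0Rw1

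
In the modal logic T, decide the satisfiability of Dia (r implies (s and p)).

1. Dia (r implies (s and p)), u
2. r implies (s and p), v
3. s and p, v
4. s, v
5. p, v
Accessibility: uRu, uRv, vRv

Satisfiable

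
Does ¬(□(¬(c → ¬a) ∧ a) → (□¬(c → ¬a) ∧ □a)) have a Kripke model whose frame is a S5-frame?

Unsatisfiable (every branch closes)

1. ¬(□(¬(c → ¬a) ∧ a) → (□¬(c → ¬a) ∧ □a)), w0
2. □(¬(c → ¬a) ∧ a), w0
3. ¬(□¬(c → ¬a) ∧ □a), w0
4. ¬(c → ¬a) ∧ a, w0
5. ¬(c → ¬a), w0
6. a, w0
7. c, w0
8. ¬□¬(c → ¬a), w0
9. c → ¬a, w1
10. ¬(c → ¬a) ∧ a, w1
11. ¬(c → ¬a), w1
12. a, w1
13. c, w1
14. ¬a, w1
Accessibility: w0Rw0, w0Rw1, w1Rw0, w1Rw1
Branch closes: a and ¬a both at w1.
(One branch shown.) All branches close.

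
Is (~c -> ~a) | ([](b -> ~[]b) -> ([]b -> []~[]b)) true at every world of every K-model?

Yes, valid

Tableau for the negation ~((~c -> ~a) | ([](b -> ~[]b) -> ([]b -> []~[]b))):
1. ~((~c -> ~a) | ([](b -> ~[]b) -> ([]b -> []~[]b))), w0
2. ~(~c -> ~a), w0   [~|-rule on 1]
3. ~([](b -> ~[]b) -> ([]b -> []~[]b)), w0   [~|-rule on 1]
4. ~c, w0   [~->-rule on 2]
5. a, w0   [~->-rule on 2]
6. [](b -> ~[]b), w0   [~->-rule on 3]
7. ~([]b -> []~[]b), w0   [~->-rule on 3]
8. []b, w0   [~->-rule on 7]
9. ~[]~[]b, w0   [~->-rule on 7]
10. []b, w1   [~[]-rule on 9: fresh world w1, w0Rw1]
11. b -> ~[]b, w1   [[]-rule on 6 via w0Rw1]
12. b, w1   [[]-rule on 8 via w0Rw1]
13. ~[]b, w1   [->-rule on 11 (branches; this branch)]
14. ~b, w2   [~[]-rule on 13: fresh world w2, w1Rw2]
15. b, w2   [[]-rule on 10 via w1Rw2]
Accessibility: w0Rw1, w1Rw2
Branch closes: b and ~b both at w2.
Every branch of the negation's tableau closes; the branch above is one of them.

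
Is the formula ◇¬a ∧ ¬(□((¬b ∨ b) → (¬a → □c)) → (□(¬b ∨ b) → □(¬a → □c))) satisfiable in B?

Unsatisfiable

1. ◇¬a ∧ ¬(□((¬b ∨ b) → (¬a → □c)) → (□(¬b ∨ b) → □(¬a → □c))), w0
2. ◇¬a, w0
3. ¬(□((¬b ∨ b) → (¬a → □c)) → (□(¬b ∨ b) → □(¬a → □c))), w0
4. □((¬b ∨ b) → (¬a → □c)), w0
5. ¬(□(¬b ∨ b) → □(¬a → □c)), w0
6. □(¬b ∨ b), w0
7. ¬□(¬a → □c), w0
8. (¬b ∨ b) → (¬a → □c), w0
9. ¬b ∨ b, w0
10. ¬a → □c, w0
11. b, w0
12. □c, w0
13. c, w0
14. ¬a, w1
15. (¬b ∨ b) → (¬a → □c), w1
16. ¬b ∨ b, w1
17. c, w1
18. ¬a → □c, w1
19. b, w1
20. □c, w1
21. ¬(¬a → □c), w2
22. ¬a, w2
23. ¬□c, w2
24. (¬b ∨ b) → (¬a → □c), w2
25. ¬b ∨ b, w2
26. c, w2
27. ¬a → □c, w2
28. b, w2
29. □c, w2
30. ¬c, w3
31. c, w3
Accessibility: w0Rw0, w0Rw1, w0Rw2, w1Rw0, w1Rw1, w2Rw0, w2Rw2, w2Rw3, w3Rw2, w3Rw3
Branch closes: c and ¬c both at w3.
(One branch shown.) All branches close.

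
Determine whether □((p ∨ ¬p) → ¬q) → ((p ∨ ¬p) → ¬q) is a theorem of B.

Yes, valid

Tableau for the negation ¬(□((p ∨ ¬p) → ¬q) → ((p ∨ ¬p) → ¬q)):
1. ¬(□((p ∨ ¬p) → ¬q) → ((p ∨ ¬p) → ¬q)), 0
2. □((p ∨ ¬p) → ¬q), 0
3. ¬((p ∨ ¬p) → ¬q), 0
4. p ∨ ¬p, 0
5. q, 0
6. (p ∨ ¬p) → ¬q, 0
7. ¬p, 0
8. ¬(p ∨ ¬p), 0
9. p, 0
Accessibility: 0R0
Branch closes: p and ¬p both at 0.
All branches of the negation close; one closing branch shown above.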